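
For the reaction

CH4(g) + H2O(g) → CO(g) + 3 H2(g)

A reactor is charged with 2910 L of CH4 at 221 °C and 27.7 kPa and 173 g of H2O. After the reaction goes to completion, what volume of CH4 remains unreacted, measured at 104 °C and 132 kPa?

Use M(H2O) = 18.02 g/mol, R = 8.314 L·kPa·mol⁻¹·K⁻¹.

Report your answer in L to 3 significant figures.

238 L

n(CH4) = PV/RT = (27.7 × 2910) / (8.314 × 494.15) = 19.62 mol
n(H2O) = 173 / 18.02 = 9.600 mol
For 19.62 mol CH4, stoichiometry requires (1/1) × 19.62 = 19.62 mol H2O; 9.600 mol is available, so H2O is limiting.
n(CH4) consumed = (1/1) × 9.600 = 9.600 mol; remaining = 19.62 − 9.600 = 10.02 mol
V(CH4) = nRT/P = 10.02 × 8.314 × 377.15 / 132 = 238.0 L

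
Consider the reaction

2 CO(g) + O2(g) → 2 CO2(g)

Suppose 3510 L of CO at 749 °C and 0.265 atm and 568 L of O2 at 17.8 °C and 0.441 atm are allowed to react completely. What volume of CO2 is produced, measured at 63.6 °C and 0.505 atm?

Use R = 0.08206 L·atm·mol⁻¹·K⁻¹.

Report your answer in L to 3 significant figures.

607 L

n(CO) = PV/RT = (0.265 × 3510) / (0.08206 × 1022.15) = 11.09 mol
n(O2) = PV/RT = (0.441 × 568) / (0.08206 × 290.95) = 10.49 mol
For 11.09 mol CO, stoichiometry requires (1/2) × 11.09 = 5.545 mol O2; 10.49 mol is available, so CO is limiting.
n(CO2) = (2/2) × 11.09 = 11.09 mol
V(CO2) = nRT/P = 11.09 × 0.08206 × 336.75 / 0.505 = 606.8 L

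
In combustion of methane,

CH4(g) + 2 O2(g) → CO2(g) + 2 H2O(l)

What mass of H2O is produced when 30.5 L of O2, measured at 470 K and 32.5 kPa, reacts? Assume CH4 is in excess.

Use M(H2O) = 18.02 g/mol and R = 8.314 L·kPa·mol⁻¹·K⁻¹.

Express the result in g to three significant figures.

4.57 g

n(O2) = PV/RT = (32.5 × 30.5) / (8.314 × 470) = 0.2537 mol
n(H2O) = (2/2) × 0.2537 = 0.2537 mol
m(H2O) = 0.2537 × 18.02 = 4.572 g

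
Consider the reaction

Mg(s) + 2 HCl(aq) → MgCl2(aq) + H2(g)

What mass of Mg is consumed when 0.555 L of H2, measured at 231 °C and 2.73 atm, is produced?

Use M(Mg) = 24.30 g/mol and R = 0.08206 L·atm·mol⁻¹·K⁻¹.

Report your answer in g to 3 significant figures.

0.890 g

n(H2) = PV/RT = (2.73 × 0.555) / (0.08206 × 504.15) = 0.03662 mol
n(Mg) = (1/1) × 0.03662 = 0.03662 mol
m(Mg) = 0.03662 × 24.30 = 0.8899 g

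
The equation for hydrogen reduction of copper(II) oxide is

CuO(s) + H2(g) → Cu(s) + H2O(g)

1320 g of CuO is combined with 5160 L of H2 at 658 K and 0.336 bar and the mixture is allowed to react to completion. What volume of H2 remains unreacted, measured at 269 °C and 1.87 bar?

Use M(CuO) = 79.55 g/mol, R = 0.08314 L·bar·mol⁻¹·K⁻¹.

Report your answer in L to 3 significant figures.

n(CuO) = 1320 / 79.55 = 16.59 mol
n(H2) = PV/RT = (0.336 × 5160) / (0.08314 × 658) = 31.69 mol
For 16.59 mol CuO, stoichiometry requires (1/1) × 16.59 = 16.59 mol H2; 31.69 mol is available, so CuO is limiting.
n(H2) consumed = (1/1) × 16.59 = 16.59 mol; remaining = 31.69 − 16.59 = 15.10 mol
V(H2) = nRT/P = 15.10 × 0.08314 × 542.15 / 1.87 = 364.0 L

364 L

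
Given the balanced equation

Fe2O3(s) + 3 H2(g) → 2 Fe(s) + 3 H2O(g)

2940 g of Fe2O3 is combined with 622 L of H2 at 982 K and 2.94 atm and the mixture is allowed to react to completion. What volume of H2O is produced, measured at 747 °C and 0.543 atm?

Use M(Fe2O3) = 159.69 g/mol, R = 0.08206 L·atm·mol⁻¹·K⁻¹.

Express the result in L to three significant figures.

3500 L

n(Fe2O3) = 2940 / 159.69 = 18.41 mol
n(H2) = PV/RT = (2.94 × 622) / (0.08206 × 982) = 22.69 mol
For 18.41 mol Fe2O3, stoichiometry requires (3/1) × 18.41 = 55.23 mol H2; 22.69 mol is available, so H2 is limiting.
n(H2O) = (3/3) × 22.69 = 22.69 mol
V(H2O) = nRT/P = 22.69 × 0.08206 × 1020.15 / 0.543 = 3498 L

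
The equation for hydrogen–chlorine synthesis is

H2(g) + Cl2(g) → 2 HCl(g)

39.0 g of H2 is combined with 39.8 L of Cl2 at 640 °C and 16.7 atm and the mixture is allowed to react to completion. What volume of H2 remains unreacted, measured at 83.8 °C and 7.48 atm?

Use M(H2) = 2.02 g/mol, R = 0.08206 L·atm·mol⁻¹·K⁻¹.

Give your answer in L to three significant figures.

40.9 L

n(H2) = 39.0 / 2.02 = 19.31 mol
n(Cl2) = PV/RT = (16.7 × 39.8) / (0.08206 × 913.15) = 8.870 mol
For 19.31 mol H2, stoichiometry requires (1/1) × 19.31 = 19.31 mol Cl2; 8.870 mol is available, so Cl2 is limiting.
n(H2) consumed = (1/1) × 8.870 = 8.870 mol; remaining = 19.31 − 8.870 = 10.44 mol
V(H2) = nRT/P = 10.44 × 0.08206 × 356.95 / 7.48 = 40.88 L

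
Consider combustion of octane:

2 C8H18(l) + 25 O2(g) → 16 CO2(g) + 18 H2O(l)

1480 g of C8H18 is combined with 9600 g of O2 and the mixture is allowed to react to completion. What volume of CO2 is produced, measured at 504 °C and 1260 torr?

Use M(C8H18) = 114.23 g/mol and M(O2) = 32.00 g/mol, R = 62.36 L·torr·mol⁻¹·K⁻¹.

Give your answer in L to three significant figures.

n(C8H18) = 1480 / 114.23 = 12.96 mol
n(O2) = 9600 / 32.00 = 300.0 mol
For 12.96 mol C8H18, stoichiometry requires (25/2) × 12.96 = 162.0 mol O2; 300.0 mol is available, so C8H18 is limiting.
n(CO2) = (16/2) × 12.96 = 103.7 mol
V(CO2) = nRT/P = 103.7 × 62.36 × 777.15 / 1260 = 3989 L

3990 L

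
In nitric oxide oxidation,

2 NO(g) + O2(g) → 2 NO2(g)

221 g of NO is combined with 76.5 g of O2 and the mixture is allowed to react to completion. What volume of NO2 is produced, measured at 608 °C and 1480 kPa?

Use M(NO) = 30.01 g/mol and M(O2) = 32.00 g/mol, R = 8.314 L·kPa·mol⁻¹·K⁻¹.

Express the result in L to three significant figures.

23.7 L

n(NO) = 221 / 30.01 = 7.364 mol
n(O2) = 76.5 / 32.00 = 2.391 mol
For 7.364 mol NO, stoichiometry requires (1/2) × 7.364 = 3.682 mol O2; 2.391 mol is available, so O2 is limiting.
n(NO2) = (2/1) × 2.391 = 4.782 mol
V(NO2) = nRT/P = 4.782 × 8.314 × 881.15 / 1480 = 23.67 L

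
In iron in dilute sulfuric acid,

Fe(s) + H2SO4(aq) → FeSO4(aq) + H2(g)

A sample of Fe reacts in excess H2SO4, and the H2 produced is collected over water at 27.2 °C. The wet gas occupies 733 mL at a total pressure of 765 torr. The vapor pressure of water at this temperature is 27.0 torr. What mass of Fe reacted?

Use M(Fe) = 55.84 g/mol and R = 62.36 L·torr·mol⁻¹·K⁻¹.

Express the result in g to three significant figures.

1.61 g

P(H2) = 765 − 27.0 = 738.0 torr
n(H2) = PV/RT = (738.0 × 0.7330) / (62.36 × 300.35) = 0.02888 mol
n(Fe) = (1/1) × 0.02888 = 0.02888 mol
m(Fe) = 0.02888 × 55.84 = 1.613 g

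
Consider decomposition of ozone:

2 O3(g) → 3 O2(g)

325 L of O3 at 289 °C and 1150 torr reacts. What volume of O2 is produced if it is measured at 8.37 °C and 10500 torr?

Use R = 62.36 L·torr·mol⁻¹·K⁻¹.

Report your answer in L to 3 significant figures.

n(O3) = PV/RT = (1150 × 325) / (62.36 × 562.15) = 10.66 mol
n(O2) = (3/2) × 10.66 = 15.99 mol
V = nRT/P = 15.99 × 62.36 × 281.52 / 10500 = 26.73 L

26.7 L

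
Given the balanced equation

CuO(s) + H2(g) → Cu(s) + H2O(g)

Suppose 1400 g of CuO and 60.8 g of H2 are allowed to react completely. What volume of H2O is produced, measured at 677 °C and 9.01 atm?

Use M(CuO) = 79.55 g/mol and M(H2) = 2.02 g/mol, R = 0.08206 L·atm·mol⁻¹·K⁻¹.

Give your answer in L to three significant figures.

152 L

n(CuO) = 1400 / 79.55 = 17.60 mol
n(H2) = 60.8 / 2.02 = 30.10 mol
For 17.60 mol CuO, stoichiometry requires (1/1) × 17.60 = 17.60 mol H2; 30.10 mol is available, so CuO is limiting.
n(H2O) = (1/1) × 17.60 = 17.60 mol
V(H2O) = nRT/P = 17.60 × 0.08206 × 950.15 / 9.01 = 152.3 L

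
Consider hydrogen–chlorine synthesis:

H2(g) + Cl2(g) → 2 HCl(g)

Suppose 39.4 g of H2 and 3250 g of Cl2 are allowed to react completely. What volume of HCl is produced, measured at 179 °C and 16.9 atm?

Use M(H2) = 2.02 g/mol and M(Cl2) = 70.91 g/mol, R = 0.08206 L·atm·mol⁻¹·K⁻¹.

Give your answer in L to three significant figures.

85.6 L

n(H2) = 39.4 / 2.02 = 19.50 mol
n(Cl2) = 3250 / 70.91 = 45.83 mol
For 19.50 mol H2, stoichiometry requires (1/1) × 19.50 = 19.50 mol Cl2; 45.83 mol is available, so H2 is limiting.
n(HCl) = (2/1) × 19.50 = 39.00 mol
V(HCl) = nRT/P = 39.00 × 0.08206 × 452.15 / 16.9 = 85.62 L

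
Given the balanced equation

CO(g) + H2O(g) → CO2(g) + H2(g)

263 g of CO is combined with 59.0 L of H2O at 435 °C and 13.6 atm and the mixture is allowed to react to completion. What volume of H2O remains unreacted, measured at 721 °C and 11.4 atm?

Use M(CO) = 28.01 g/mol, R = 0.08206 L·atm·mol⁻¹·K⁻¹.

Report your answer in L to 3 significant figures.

31.6 L

n(CO) = 263 / 28.01 = 9.390 mol
n(H2O) = PV/RT = (13.6 × 59.0) / (0.08206 × 708.15) = 13.81 mol
For 9.390 mol CO, stoichiometry requires (1/1) × 9.390 = 9.390 mol H2O; 13.81 mol is available, so CO is limiting.
n(H2O) consumed = (1/1) × 9.390 = 9.390 mol; remaining = 13.81 − 9.390 = 4.420 mol
V(H2O) = nRT/P = 4.420 × 0.08206 × 994.15 / 11.4 = 31.63 L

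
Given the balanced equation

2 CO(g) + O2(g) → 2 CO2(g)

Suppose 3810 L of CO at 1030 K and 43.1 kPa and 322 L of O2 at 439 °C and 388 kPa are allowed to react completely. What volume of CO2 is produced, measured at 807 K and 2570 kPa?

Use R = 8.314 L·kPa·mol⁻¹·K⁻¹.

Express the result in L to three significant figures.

n(CO) = PV/RT = (43.1 × 3810) / (8.314 × 1030) = 19.18 mol
n(O2) = PV/RT = (388 × 322) / (8.314 × 712.15) = 21.10 mol
For 19.18 mol CO, stoichiometry requires (1/2) × 19.18 = 9.590 mol O2; 21.10 mol is available, so CO is limiting.
n(CO2) = (2/2) × 19.18 = 19.18 mol
V(CO2) = nRT/P = 19.18 × 8.314 × 807 / 2570 = 50.07 L

50.1 L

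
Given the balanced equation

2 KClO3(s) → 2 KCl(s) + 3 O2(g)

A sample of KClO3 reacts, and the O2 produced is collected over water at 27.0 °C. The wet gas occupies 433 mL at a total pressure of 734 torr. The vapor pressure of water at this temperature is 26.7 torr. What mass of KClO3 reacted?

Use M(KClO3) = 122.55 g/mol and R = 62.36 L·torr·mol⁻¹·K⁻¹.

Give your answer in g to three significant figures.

P(O2) = 734 − 26.7 = 707.3 torr
n(O2) = PV/RT = (707.3 × 0.4330) / (62.36 × 300.15) = 0.01636 mol
n(KClO3) = (2/3) × 0.01636 = 0.01091 mol
m(KClO3) = 0.01091 × 122.55 = 1.337 g

1.34 g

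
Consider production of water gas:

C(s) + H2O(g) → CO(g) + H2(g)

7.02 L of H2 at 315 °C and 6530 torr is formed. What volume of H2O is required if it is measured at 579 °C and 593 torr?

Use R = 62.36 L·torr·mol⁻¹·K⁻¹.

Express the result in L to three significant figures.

112 L

n(H2) = PV/RT = (6530 × 7.02) / (62.36 × 588.15) = 1.250 mol
n(H2O) = (1/1) × 1.250 = 1.250 mol
V = nRT/P = 1.250 × 62.36 × 852.15 / 593 = 112.0 L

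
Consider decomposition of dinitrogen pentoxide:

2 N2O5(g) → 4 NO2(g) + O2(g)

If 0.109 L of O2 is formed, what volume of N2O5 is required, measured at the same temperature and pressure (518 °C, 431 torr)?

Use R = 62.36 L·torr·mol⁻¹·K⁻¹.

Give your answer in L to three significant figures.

0.218 L

At constant T and P, gas volumes are in the mole ratio: V(N2O5) = (2/1) × 0.109 = 0.2180 L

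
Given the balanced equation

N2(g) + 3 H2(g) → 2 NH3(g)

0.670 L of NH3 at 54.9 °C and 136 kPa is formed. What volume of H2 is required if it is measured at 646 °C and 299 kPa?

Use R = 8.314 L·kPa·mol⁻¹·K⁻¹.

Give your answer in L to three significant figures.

n(NH3) = PV/RT = (136 × 0.670) / (8.314 × 328.05) = 0.03341 mol
n(H2) = (3/2) × 0.03341 = 0.05012 mol
V = nRT/P = 0.05012 × 8.314 × 919.15 / 299 = 1.281 L

1.28 L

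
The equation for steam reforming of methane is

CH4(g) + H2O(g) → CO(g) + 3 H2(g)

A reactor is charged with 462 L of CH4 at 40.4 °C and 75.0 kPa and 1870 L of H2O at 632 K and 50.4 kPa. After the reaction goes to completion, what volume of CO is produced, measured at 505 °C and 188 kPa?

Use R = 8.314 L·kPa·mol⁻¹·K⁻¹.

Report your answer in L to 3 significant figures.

457 L

n(CH4) = PV/RT = (75.0 × 462) / (8.314 × 313.55) = 13.29 mol
n(H2O) = PV/RT = (50.4 × 1870) / (8.314 × 632) = 17.94 mol
For 13.29 mol CH4, stoichiometry requires (1/1) × 13.29 = 13.29 mol H2O; 17.94 mol is available, so CH4 is limiting.
n(CO) = (1/1) × 13.29 = 13.29 mol
V(CO) = nRT/P = 13.29 × 8.314 × 778.15 / 188 = 457.3 L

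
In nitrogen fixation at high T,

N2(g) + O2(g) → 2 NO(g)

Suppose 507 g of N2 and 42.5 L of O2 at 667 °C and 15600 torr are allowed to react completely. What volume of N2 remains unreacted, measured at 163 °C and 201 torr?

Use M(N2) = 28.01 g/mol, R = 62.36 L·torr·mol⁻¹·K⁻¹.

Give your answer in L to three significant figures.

n(N2) = 507 / 28.01 = 18.10 mol
n(O2) = PV/RT = (15600 × 42.5) / (62.36 × 940.15) = 11.31 mol
For 18.10 mol N2, stoichiometry requires (1/1) × 18.10 = 18.10 mol O2; 11.31 mol is available, so O2 is limiting.
n(N2) consumed = (1/1) × 11.31 = 11.31 mol; remaining = 18.10 − 11.31 = 6.790 mol
V(N2) = nRT/P = 6.790 × 62.36 × 436.15 / 201 = 918.8 L

919 L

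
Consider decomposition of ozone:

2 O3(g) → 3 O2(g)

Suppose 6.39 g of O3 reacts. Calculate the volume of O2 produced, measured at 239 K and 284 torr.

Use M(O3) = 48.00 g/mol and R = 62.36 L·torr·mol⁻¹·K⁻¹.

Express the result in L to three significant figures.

n(O3) = 6.390 / 48.00 = 0.1331 mol
n(O2) = (3/2) × 0.1331 = 0.1996 mol
V = nRT/P = 0.1996 × 62.36 × 239 / 284 = 10.47 L

10.5 L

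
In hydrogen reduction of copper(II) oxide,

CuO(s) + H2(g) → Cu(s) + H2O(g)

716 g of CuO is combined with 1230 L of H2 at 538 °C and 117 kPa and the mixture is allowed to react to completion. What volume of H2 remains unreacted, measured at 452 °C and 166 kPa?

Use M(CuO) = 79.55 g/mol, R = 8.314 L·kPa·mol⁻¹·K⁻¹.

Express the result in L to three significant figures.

448 L

n(CuO) = 716 / 79.55 = 9.001 mol
n(H2) = PV/RT = (117 × 1230) / (8.314 × 811.15) = 21.34 mol
For 9.001 mol CuO, stoichiometry requires (1/1) × 9.001 = 9.001 mol H2; 21.34 mol is available, so CuO is limiting.
n(H2) consumed = (1/1) × 9.001 = 9.001 mol; remaining = 21.34 − 9.001 = 12.34 mol
V(H2) = nRT/P = 12.34 × 8.314 × 725.15 / 166 = 448.2 L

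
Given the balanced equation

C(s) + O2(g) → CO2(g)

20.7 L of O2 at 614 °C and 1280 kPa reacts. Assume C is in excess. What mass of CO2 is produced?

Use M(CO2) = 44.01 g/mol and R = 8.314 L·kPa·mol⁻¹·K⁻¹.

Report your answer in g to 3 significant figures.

n(O2) = PV/RT = (1280 × 20.7) / (8.314 × 887.15) = 3.592 mol
n(CO2) = (1/1) × 3.592 = 3.592 mol
m(CO2) = 3.592 × 44.01 = 158.1 g

158 g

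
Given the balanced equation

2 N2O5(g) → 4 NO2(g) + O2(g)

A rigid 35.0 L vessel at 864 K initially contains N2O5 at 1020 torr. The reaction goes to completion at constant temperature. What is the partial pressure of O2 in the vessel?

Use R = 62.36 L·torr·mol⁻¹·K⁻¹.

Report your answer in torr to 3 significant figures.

n(N2O5)₀ = PV/RT = (1020 × 35.0) / (62.36 × 864) = 0.6626 mol
n(O2) = (1/2) × 0.6626 = 0.3313 mol
P(O2) = nRT/V = 0.3313 × 62.36 × 864 / 35.0 = 510.0 torr

510 torr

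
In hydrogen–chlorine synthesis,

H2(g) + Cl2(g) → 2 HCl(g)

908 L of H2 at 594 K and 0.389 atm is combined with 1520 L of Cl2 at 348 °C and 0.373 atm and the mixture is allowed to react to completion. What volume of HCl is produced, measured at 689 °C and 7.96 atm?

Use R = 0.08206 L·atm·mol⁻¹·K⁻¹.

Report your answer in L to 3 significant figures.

144 L

n(H2) = PV/RT = (0.389 × 908) / (0.08206 × 594) = 7.246 mol
n(Cl2) = PV/RT = (0.373 × 1520) / (0.08206 × 621.15) = 11.12 mol
For 7.246 mol H2, stoichiometry requires (1/1) × 7.246 = 7.246 mol Cl2; 11.12 mol is available, so H2 is limiting.
n(HCl) = (2/1) × 7.246 = 14.49 mol
V(HCl) = nRT/P = 14.49 × 0.08206 × 962.15 / 7.96 = 143.7 L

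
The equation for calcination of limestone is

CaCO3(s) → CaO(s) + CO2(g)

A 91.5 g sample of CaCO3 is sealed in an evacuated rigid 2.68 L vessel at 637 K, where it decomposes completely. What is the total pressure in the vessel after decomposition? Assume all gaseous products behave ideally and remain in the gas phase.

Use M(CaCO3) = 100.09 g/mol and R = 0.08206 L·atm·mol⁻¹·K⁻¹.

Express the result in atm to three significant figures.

17.8 atm

n(CaCO3) = 91.5 / 100.09 = 0.9142 mol
n(gas produced) = (1/1) × 0.9142 = 0.9142 mol
P = nRT/V = 0.9142 × 0.08206 × 637 / 2.68 = 17.83 atm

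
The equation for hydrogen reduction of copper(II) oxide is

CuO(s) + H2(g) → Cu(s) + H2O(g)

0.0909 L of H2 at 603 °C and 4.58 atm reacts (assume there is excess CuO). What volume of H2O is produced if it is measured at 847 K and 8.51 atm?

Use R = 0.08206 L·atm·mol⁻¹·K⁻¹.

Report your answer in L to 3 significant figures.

0.0473 L

n(H2) = PV/RT = (4.58 × 0.0909) / (0.08206 × 876.15) = 0.005791 mol
n(H2O) = (1/1) × 0.005791 = 0.005791 mol
V = nRT/P = 0.005791 × 0.08206 × 847 / 8.51 = 0.04730 L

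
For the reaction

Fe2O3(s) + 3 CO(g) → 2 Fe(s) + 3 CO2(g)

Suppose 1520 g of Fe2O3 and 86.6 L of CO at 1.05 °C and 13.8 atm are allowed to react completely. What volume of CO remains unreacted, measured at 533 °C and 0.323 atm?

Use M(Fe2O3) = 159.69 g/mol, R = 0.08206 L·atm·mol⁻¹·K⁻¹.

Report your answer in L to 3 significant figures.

n(Fe2O3) = 1520 / 159.69 = 9.518 mol
n(CO) = PV/RT = (13.8 × 86.6) / (0.08206 × 274.2) = 53.11 mol
For 9.518 mol Fe2O3, stoichiometry requires (3/1) × 9.518 = 28.55 mol CO; 53.11 mol is available, so Fe2O3 is limiting.
n(CO) consumed = (3/1) × 9.518 = 28.55 mol; remaining = 53.11 − 28.55 = 24.56 mol
V(CO) = nRT/P = 24.56 × 0.08206 × 806.15 / 0.323 = 5030 L

5030 L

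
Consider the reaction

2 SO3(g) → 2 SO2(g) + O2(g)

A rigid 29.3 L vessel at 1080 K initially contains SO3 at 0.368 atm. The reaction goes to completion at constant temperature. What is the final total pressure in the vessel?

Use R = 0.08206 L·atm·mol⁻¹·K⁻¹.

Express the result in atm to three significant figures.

At constant T and V, P ∝ n(gas): 2 mol gas → 3 mol gas.
P_final = (3/2) × 0.368 = 0.5520 atm

0.552 atm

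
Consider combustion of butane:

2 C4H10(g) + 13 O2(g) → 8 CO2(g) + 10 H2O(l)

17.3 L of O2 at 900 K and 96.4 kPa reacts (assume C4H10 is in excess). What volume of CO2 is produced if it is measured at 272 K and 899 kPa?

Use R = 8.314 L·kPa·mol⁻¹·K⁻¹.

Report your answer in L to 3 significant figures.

n(O2) = PV/RT = (96.4 × 17.3) / (8.314 × 900) = 0.2229 mol
n(CO2) = (8/13) × 0.2229 = 0.1372 mol
V = nRT/P = 0.1372 × 8.314 × 272 / 899 = 0.3451 L

0.345 L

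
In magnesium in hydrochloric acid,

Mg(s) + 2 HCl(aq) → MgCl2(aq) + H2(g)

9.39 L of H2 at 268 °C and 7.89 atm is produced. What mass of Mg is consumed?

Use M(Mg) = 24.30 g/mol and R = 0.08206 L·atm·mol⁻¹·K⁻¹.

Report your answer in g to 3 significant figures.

40.5 g

n(H2) = PV/RT = (7.89 × 9.39) / (0.08206 × 541.15) = 1.668 mol
n(Mg) = (1/1) × 1.668 = 1.668 mol
m(Mg) = 1.668 × 24.30 = 40.53 g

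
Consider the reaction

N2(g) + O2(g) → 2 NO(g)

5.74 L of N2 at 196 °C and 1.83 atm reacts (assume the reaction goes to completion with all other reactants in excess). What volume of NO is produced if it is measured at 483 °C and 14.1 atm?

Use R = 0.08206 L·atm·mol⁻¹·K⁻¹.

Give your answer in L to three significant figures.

2.40 L

n(N2) = PV/RT = (1.83 × 5.74) / (0.08206 × 469.15) = 0.2728 mol
n(NO) = (2/1) × 0.2728 = 0.5456 mol
V = nRT/P = 0.5456 × 0.08206 × 756.15 / 14.1 = 2.401 L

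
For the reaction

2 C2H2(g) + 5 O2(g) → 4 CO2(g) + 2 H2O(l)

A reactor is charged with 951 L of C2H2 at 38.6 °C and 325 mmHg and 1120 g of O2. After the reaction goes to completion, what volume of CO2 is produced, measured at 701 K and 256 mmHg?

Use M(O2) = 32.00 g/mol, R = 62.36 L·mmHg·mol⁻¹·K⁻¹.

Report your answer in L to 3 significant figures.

n(C2H2) = PV/RT = (325 × 951) / (62.36 × 311.75) = 15.90 mol
n(O2) = 1120 / 32.00 = 35.00 mol
For 15.90 mol C2H2, stoichiometry requires (5/2) × 15.90 = 39.75 mol O2; 35.00 mol is available, so O2 is limiting.
n(CO2) = (4/5) × 35.00 = 28.00 mol
V(CO2) = nRT/P = 28.00 × 62.36 × 701 / 256 = 4781 L

4780 L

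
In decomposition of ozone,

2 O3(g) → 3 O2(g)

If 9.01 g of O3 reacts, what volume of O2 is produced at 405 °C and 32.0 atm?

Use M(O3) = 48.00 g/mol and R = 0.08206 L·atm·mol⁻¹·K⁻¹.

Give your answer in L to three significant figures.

n(O3) = 9.010 / 48.00 = 0.1877 mol
n(O2) = (3/2) × 0.1877 = 0.2816 mol
V = nRT/P = 0.2816 × 0.08206 × 678.15 / 32.0 = 0.4897 L

0.490 L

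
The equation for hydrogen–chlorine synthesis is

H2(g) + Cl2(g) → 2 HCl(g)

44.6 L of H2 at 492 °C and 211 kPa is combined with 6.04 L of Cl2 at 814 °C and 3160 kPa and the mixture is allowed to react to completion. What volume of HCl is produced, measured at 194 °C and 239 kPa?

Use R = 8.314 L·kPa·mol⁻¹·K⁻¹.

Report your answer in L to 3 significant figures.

n(H2) = PV/RT = (211 × 44.6) / (8.314 × 765.15) = 1.479 mol
n(Cl2) = PV/RT = (3160 × 6.04) / (8.314 × 1087.15) = 2.112 mol
For 1.479 mol H2, stoichiometry requires (1/1) × 1.479 = 1.479 mol Cl2; 2.112 mol is available, so H2 is limiting.
n(HCl) = (2/1) × 1.479 = 2.958 mol
V(HCl) = nRT/P = 2.958 × 8.314 × 467.15 / 239 = 48.07 L

48.1 L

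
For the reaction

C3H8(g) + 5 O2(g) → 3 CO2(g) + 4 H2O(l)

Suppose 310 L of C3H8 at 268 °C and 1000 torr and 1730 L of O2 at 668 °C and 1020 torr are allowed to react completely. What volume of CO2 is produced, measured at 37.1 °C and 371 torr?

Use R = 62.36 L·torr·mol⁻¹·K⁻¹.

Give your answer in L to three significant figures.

941 L

n(C3H8) = PV/RT = (1000 × 310) / (62.36 × 541.15) = 9.186 mol
n(O2) = PV/RT = (1020 × 1730) / (62.36 × 941.15) = 30.07 mol
For 9.186 mol C3H8, stoichiometry requires (5/1) × 9.186 = 45.93 mol O2; 30.07 mol is available, so O2 is limiting.
n(CO2) = (3/5) × 30.07 = 18.04 mol
V(CO2) = nRT/P = 18.04 × 62.36 × 310.25 / 371 = 940.8 L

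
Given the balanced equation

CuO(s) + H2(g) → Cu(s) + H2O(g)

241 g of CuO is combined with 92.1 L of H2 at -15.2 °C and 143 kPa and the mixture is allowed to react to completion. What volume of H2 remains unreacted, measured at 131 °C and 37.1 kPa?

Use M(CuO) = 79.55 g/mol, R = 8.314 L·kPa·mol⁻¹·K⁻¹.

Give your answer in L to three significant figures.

282 L

n(CuO) = 241 / 79.55 = 3.030 mol
n(H2) = PV/RT = (143 × 92.1) / (8.314 × 257.95) = 6.141 mol
For 3.030 mol CuO, stoichiometry requires (1/1) × 3.030 = 3.030 mol H2; 6.141 mol is available, so CuO is limiting.
n(H2) consumed = (1/1) × 3.030 = 3.030 mol; remaining = 6.141 − 3.030 = 3.111 mol
V(H2) = nRT/P = 3.111 × 8.314 × 404.15 / 37.1 = 281.8 L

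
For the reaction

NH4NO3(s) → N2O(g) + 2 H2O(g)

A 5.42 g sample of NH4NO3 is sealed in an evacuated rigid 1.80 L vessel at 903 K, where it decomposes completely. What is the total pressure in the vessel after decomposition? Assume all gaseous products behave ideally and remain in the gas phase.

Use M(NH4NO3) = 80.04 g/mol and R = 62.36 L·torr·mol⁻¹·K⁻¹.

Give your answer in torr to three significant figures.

n(NH4NO3) = 5.42 / 80.04 = 0.06772 mol
n(gas produced) = (3/1) × 0.06772 = 0.2032 mol
P = nRT/V = 0.2032 × 62.36 × 903 / 1.80 = 6357 torr

6360 torr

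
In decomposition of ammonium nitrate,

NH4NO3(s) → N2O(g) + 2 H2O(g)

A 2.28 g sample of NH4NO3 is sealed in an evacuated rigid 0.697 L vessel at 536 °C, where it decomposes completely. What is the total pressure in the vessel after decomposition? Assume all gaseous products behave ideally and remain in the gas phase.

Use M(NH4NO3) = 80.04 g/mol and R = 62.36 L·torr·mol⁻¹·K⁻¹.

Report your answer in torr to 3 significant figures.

n(NH4NO3) = 2.28 / 80.04 = 0.02849 mol
n(gas produced) = (3/1) × 0.02849 = 0.08547 mol
P = nRT/V = 0.08547 × 62.36 × 809.15 / 0.697 = 6188 torr

6190 torr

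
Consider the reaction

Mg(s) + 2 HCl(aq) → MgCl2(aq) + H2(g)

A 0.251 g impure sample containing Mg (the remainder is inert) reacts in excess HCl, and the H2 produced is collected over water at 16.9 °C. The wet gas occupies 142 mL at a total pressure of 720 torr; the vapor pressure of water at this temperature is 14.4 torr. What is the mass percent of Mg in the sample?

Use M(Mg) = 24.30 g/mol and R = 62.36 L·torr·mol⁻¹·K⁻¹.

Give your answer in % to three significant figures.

P(H2) = 720 − 14.4 = 705.6 torr
n(H2) = PV/RT = (705.6 × 0.1420) / (62.36 × 290.05) = 0.005539 mol
n(Mg) = (1/1) × 0.005539 = 0.005539 mol
m(Mg) = 0.005539 × 24.30 = 0.1346 g
%Mg = 0.1346 / 0.251 × 100 = 53.63%

53.6 %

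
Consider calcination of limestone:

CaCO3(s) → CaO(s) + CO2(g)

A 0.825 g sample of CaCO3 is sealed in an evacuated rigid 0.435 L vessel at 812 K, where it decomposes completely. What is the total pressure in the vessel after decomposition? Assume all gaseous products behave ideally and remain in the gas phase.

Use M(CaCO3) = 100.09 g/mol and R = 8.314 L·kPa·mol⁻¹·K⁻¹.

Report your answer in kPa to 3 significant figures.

n(CaCO3) = 0.825 / 100.09 = 0.008243 mol
n(gas produced) = (1/1) × 0.008243 = 0.008243 mol
P = nRT/V = 0.008243 × 8.314 × 812 / 0.435 = 127.9 kPa

128 kPa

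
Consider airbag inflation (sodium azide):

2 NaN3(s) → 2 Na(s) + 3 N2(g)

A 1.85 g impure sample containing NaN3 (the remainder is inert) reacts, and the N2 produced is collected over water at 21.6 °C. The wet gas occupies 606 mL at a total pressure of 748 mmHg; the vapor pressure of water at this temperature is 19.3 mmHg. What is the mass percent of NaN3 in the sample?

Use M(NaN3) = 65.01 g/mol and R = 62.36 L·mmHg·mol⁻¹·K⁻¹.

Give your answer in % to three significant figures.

56.3 %

P(N2) = 748 − 19.3 = 728.7 mmHg
n(N2) = PV/RT = (728.7 × 0.6060) / (62.36 × 294.75) = 0.02402 mol
n(NaN3) = (2/3) × 0.02402 = 0.01601 mol
m(NaN3) = 0.01601 × 65.01 = 1.041 g
%NaN3 = 1.041 / 1.85 × 100 = 56.27%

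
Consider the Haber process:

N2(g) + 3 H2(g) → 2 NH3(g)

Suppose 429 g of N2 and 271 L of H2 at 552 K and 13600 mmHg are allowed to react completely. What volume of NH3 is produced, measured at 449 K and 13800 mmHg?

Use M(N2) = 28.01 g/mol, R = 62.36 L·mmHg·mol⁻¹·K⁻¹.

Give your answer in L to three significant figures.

62.2 L

n(N2) = 429 / 28.01 = 15.32 mol
n(H2) = PV/RT = (13600 × 271) / (62.36 × 552) = 107.1 mol
For 15.32 mol N2, stoichiometry requires (3/1) × 15.32 = 45.96 mol H2; 107.1 mol is available, so N2 is limiting.
n(NH3) = (2/1) × 15.32 = 30.64 mol
V(NH3) = nRT/P = 30.64 × 62.36 × 449 / 13800 = 62.17 L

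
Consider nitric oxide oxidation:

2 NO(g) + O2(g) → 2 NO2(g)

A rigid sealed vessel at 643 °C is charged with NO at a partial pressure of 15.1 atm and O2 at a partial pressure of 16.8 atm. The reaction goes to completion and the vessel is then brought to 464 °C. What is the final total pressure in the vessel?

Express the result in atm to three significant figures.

19.6 atm

At constant V, partial pressures at 643 °C are proportional to moles, so apply stoichiometry directly to pressures.
P(O2) required for 15.1 atm of NO = (1/2) × 15.1 = 7.550 atm; available 16.8 atm, so NO is limiting.
P(O2) remaining = 16.8 − (1/2) × 15.1 = 9.250 atm
P(gaseous products) = (2)/2 × 15.1 = 15.10 atm
P_total at 643 °C = 9.250 + 15.10 = 24.35 atm
Scaling to 464 °C: P = 24.35 × 737.15/916.15 = 19.59 atm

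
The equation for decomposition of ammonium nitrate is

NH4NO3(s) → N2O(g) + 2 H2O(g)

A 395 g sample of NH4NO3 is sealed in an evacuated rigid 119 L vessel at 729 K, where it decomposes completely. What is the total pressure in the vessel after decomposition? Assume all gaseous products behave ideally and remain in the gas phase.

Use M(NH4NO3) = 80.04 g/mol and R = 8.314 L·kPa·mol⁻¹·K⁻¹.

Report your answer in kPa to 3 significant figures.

754 kPa

n(NH4NO3) = 395 / 80.04 = 4.935 mol
n(gas produced) = (3/1) × 4.935 = 14.80 mol
P = nRT/V = 14.80 × 8.314 × 729 / 119 = 753.8 kPa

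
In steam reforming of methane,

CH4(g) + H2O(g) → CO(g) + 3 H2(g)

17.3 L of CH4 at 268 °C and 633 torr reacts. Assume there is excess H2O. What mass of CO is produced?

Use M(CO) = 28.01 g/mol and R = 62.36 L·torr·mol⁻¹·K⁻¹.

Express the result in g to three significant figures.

n(CH4) = PV/RT = (633 × 17.3) / (62.36 × 541.15) = 0.3245 mol
n(CO) = (1/1) × 0.3245 = 0.3245 mol
m(CO) = 0.3245 × 28.01 = 9.089 g

9.09 g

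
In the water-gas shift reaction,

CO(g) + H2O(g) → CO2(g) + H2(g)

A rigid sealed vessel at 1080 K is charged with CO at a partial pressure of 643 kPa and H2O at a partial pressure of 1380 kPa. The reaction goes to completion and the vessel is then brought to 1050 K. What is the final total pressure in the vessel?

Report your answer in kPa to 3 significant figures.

With V and T fixed, P_i ∝ n_i, so the mole ratios apply directly to partial pressures at 1080 K.
P(H2O) required for 643 kPa of CO = (1/1) × 643 = 643.0 kPa; available 1380 kPa, so CO is limiting.
P(H2O) remaining = 1380 − (1/1) × 643 = 737.0 kPa
P(gaseous products) = (1+1)/1 × 643 = 1286 kPa
P_total at 1080 K = 737.0 + 1286 = 2023 kPa
Scaling to 1050 K: P = 2023 × 1050/1080 = 1967 kPa

1970 kPa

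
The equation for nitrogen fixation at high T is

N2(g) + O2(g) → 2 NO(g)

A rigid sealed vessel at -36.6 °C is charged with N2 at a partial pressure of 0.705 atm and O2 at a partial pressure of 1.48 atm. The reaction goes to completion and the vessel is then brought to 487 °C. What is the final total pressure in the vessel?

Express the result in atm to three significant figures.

Because the vessel is rigid and T is held at -36.6 °C, work the stoichiometry in partial pressures (P_i = n_iRT/V).
P(O2) required for 0.705 atm of N2 = (1/1) × 0.705 = 0.7050 atm; available 1.48 atm, so N2 is limiting.
P(O2) remaining = 1.48 − (1/1) × 0.705 = 0.7750 atm
P(gaseous products) = (2)/1 × 0.705 = 1.410 atm
P_total at -36.6 °C = 0.7750 + 1.410 = 2.185 atm
Scaling to 487 °C: P = 2.185 × 760.15/236.55 = 7.021 atm

7.02 atm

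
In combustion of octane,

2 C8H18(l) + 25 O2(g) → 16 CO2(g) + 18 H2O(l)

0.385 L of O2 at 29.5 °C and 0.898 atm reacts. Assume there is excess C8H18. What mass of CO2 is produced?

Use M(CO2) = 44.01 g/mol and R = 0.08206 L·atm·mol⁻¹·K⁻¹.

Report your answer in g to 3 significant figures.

n(O2) = PV/RT = (0.898 × 0.385) / (0.08206 × 302.65) = 0.01392 mol
n(CO2) = (16/25) × 0.01392 = 0.008909 mol
m(CO2) = 0.008909 × 44.01 = 0.3921 g

0.392 g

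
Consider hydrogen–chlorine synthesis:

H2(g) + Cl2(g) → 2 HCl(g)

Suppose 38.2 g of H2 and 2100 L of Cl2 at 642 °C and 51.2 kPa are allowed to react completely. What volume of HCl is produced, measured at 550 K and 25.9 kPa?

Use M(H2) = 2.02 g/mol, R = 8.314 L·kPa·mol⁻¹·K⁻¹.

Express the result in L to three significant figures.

4990 L

n(H2) = 38.2 / 2.02 = 18.91 mol
n(Cl2) = PV/RT = (51.2 × 2100) / (8.314 × 915.15) = 14.13 mol
For 18.91 mol H2, stoichiometry requires (1/1) × 18.91 = 18.91 mol Cl2; 14.13 mol is available, so Cl2 is limiting.
n(HCl) = (2/1) × 14.13 = 28.26 mol
V(HCl) = nRT/P = 28.26 × 8.314 × 550 / 25.9 = 4989 L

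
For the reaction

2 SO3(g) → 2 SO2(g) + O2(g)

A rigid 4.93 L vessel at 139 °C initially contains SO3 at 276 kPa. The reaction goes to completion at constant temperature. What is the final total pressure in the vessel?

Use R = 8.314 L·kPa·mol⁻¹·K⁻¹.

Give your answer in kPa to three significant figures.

Since T and V are fixed, P_final/P_initial = n_final/n_initial = 3/2.
P_final = (3/2) × 276 = 414.0 kPa

414 kPa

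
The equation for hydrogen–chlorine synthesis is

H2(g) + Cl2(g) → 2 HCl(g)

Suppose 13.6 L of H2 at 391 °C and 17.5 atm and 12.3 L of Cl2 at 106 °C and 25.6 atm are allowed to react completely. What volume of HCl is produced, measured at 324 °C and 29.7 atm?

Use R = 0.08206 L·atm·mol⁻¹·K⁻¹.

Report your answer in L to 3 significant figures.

n(H2) = PV/RT = (17.5 × 13.6) / (0.08206 × 664.15) = 4.367 mol
n(Cl2) = PV/RT = (25.6 × 12.3) / (0.08206 × 379.15) = 10.12 mol
For 4.367 mol H2, stoichiometry requires (1/1) × 4.367 = 4.367 mol Cl2; 10.12 mol is available, so H2 is limiting.
n(HCl) = (2/1) × 4.367 = 8.734 mol
V(HCl) = nRT/P = 8.734 × 0.08206 × 597.15 / 29.7 = 14.41 L

14.4 L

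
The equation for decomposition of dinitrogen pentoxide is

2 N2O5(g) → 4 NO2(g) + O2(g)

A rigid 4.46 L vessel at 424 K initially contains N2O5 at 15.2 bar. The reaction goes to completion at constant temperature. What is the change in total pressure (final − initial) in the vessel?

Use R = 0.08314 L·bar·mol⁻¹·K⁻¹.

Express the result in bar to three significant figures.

22.8 bar

Rigid vessel, constant T ⇒ P scales with total gas moles (2 → 5).
P_final = (5/2) × 15.2 = 38.00 bar; ΔP = 38.00 − 15.2 = 22.80 bar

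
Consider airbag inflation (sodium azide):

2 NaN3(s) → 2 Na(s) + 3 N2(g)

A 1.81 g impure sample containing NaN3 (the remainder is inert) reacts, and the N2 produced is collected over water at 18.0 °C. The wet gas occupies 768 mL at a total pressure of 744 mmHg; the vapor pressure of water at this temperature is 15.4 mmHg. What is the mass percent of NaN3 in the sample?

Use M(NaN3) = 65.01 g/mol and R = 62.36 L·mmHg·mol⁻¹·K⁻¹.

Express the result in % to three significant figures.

73.8 %

P(N2) = 744 − 15.4 = 728.6 mmHg
n(N2) = PV/RT = (728.6 × 0.7680) / (62.36 × 291.15) = 0.03082 mol
n(NaN3) = (2/3) × 0.03082 = 0.02055 mol
m(NaN3) = 0.02055 × 65.01 = 1.336 g
%NaN3 = 1.336 / 1.81 × 100 = 73.81%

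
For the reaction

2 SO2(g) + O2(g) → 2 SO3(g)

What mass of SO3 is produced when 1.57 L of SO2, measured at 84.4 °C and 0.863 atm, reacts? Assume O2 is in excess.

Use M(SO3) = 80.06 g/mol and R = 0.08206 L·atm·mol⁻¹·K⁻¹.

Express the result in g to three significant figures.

n(SO2) = PV/RT = (0.863 × 1.57) / (0.08206 × 357.55) = 0.04618 mol
n(SO3) = (2/2) × 0.04618 = 0.04618 mol
m(SO3) = 0.04618 × 80.06 = 3.697 g

3.70 g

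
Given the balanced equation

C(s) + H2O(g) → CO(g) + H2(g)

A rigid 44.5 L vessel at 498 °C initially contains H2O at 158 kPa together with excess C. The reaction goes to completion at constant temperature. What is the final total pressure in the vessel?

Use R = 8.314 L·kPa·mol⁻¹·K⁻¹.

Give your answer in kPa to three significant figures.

316 kPa

Since T and V are fixed, P_final/P_initial = n_final/n_initial = 2/1.
P_final = (2/1) × 158 = 316.0 kPa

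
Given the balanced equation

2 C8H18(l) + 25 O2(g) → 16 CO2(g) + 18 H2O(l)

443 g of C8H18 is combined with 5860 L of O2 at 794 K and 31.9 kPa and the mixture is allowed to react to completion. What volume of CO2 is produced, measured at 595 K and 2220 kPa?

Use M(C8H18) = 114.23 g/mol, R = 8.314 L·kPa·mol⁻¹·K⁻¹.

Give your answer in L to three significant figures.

40.4 L

n(C8H18) = 443 / 114.23 = 3.878 mol
n(O2) = PV/RT = (31.9 × 5860) / (8.314 × 794) = 28.32 mol
For 3.878 mol C8H18, stoichiometry requires (25/2) × 3.878 = 48.48 mol O2; 28.32 mol is available, so O2 is limiting.
n(CO2) = (16/25) × 28.32 = 18.12 mol
V(CO2) = nRT/P = 18.12 × 8.314 × 595 / 2220 = 40.38 L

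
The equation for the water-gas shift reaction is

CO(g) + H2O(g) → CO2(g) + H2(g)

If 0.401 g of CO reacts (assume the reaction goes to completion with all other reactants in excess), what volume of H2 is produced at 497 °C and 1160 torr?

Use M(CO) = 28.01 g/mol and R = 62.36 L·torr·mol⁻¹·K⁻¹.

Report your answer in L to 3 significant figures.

0.593 L

n(CO) = 0.4010 / 28.01 = 0.01432 mol
n(H2) = (1/1) × 0.01432 = 0.01432 mol
V = nRT/P = 0.01432 × 62.36 × 770.15 / 1160 = 0.5929 L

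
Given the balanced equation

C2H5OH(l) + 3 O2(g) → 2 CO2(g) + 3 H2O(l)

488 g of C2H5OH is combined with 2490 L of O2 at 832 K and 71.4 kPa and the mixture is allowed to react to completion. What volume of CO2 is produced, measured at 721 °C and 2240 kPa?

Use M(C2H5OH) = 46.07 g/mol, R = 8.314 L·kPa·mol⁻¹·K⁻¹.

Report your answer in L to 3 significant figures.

n(C2H5OH) = 488 / 46.07 = 10.59 mol
n(O2) = PV/RT = (71.4 × 2490) / (8.314 × 832) = 25.70 mol
For 10.59 mol C2H5OH, stoichiometry requires (3/1) × 10.59 = 31.77 mol O2; 25.70 mol is available, so O2 is limiting.
n(CO2) = (2/3) × 25.70 = 17.13 mol
V(CO2) = nRT/P = 17.13 × 8.314 × 994.15 / 2240 = 63.21 L

63.2 L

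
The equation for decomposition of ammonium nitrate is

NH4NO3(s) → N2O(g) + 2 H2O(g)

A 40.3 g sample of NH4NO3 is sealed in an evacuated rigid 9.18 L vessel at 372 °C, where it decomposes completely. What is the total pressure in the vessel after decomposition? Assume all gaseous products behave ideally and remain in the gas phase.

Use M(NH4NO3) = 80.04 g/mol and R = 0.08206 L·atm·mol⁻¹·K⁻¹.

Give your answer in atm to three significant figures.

n(NH4NO3) = 40.3 / 80.04 = 0.5035 mol
n(gas produced) = (3/1) × 0.5035 = 1.510 mol
P = nRT/V = 1.510 × 0.08206 × 645.15 / 9.18 = 8.708 atm

8.71 atm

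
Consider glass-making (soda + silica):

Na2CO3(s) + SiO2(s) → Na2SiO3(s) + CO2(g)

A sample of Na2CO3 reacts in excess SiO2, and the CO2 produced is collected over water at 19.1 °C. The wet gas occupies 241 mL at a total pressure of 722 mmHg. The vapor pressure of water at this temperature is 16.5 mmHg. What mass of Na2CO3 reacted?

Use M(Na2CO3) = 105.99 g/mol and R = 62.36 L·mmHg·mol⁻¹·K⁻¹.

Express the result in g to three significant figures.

P(CO2) = 722 − 16.5 = 705.5 mmHg
n(CO2) = PV/RT = (705.5 × 0.2410) / (62.36 × 292.25) = 0.009329 mol
n(Na2CO3) = (1/1) × 0.009329 = 0.009329 mol
m(Na2CO3) = 0.009329 × 105.99 = 0.9888 g

0.989 g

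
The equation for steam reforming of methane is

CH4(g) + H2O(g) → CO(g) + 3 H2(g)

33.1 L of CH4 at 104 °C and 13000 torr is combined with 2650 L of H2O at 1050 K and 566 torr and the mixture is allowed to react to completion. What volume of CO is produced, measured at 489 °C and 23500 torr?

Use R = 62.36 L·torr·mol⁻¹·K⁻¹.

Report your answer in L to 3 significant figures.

37.0 L

n(CH4) = PV/RT = (13000 × 33.1) / (62.36 × 377.15) = 18.30 mol
n(H2O) = PV/RT = (566 × 2650) / (62.36 × 1050) = 22.91 mol
For 18.30 mol CH4, stoichiometry requires (1/1) × 18.30 = 18.30 mol H2O; 22.91 mol is available, so CH4 is limiting.
n(CO) = (1/1) × 18.30 = 18.30 mol
V(CO) = nRT/P = 18.30 × 62.36 × 762.15 / 23500 = 37.01 L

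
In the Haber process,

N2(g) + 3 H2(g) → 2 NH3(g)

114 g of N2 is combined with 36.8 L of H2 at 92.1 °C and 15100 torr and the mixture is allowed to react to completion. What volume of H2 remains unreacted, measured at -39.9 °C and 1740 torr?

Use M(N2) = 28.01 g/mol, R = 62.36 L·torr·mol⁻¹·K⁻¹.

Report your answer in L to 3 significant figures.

n(N2) = 114 / 28.01 = 4.070 mol
n(H2) = PV/RT = (15100 × 36.8) / (62.36 × 365.25) = 24.40 mol
For 4.070 mol N2, stoichiometry requires (3/1) × 4.070 = 12.21 mol H2; 24.40 mol is available, so N2 is limiting.
n(H2) consumed = (3/1) × 4.070 = 12.21 mol; remaining = 24.40 − 12.21 = 12.19 mol
V(H2) = nRT/P = 12.19 × 62.36 × 233.25 / 1740 = 101.9 L

102 L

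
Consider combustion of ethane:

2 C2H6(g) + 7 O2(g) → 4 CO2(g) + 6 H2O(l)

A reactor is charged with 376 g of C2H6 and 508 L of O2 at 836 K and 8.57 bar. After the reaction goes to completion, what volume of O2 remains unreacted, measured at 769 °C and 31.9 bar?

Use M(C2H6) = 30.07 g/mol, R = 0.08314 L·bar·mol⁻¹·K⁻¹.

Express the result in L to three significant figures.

n(C2H6) = 376 / 30.07 = 12.50 mol
n(O2) = PV/RT = (8.57 × 508) / (0.08314 × 836) = 62.64 mol
For 12.50 mol C2H6, stoichiometry requires (7/2) × 12.50 = 43.75 mol O2; 62.64 mol is available, so C2H6 is limiting.
n(O2) consumed = (7/2) × 12.50 = 43.75 mol; remaining = 62.64 − 43.75 = 18.89 mol
V(O2) = nRT/P = 18.89 × 0.08314 × 1042.15 / 31.9 = 51.31 L

51.3 L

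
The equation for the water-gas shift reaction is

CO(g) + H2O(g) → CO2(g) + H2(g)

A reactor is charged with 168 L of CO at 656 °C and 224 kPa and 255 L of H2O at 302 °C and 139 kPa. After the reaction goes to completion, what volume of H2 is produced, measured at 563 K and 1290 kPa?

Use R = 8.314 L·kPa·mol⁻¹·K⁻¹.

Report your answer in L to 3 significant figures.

17.7 L

n(CO) = PV/RT = (224 × 168) / (8.314 × 929.15) = 4.871 mol
n(H2O) = PV/RT = (139 × 255) / (8.314 × 575.15) = 7.412 mol
For 4.871 mol CO, stoichiometry requires (1/1) × 4.871 = 4.871 mol H2O; 7.412 mol is available, so CO is limiting.
n(H2) = (1/1) × 4.871 = 4.871 mol
V(H2) = nRT/P = 4.871 × 8.314 × 563 / 1290 = 17.67 L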